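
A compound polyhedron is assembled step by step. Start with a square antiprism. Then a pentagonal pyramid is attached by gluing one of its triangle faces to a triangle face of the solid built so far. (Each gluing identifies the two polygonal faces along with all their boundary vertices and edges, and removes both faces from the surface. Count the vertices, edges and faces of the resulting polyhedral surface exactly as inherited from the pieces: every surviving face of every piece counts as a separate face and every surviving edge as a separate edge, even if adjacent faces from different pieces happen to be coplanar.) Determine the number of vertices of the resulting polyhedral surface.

A square antiprism: V=8, E=16, F=10.
Attach a pentagonal pyramid (V=6, E=10, F=6) along a 3-gon: merge 3 vertices and 3 edges, delete both glued faces → V=11, E=23, F=14.
Check: V − E + F = 11 − 23 + 14 = 2.

11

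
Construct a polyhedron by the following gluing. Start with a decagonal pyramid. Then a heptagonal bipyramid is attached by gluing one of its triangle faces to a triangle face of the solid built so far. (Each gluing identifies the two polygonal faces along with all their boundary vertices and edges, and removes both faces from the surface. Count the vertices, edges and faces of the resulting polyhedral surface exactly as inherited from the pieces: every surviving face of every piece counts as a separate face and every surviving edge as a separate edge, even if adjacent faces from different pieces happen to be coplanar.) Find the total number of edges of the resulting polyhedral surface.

38

A decagonal pyramid: V=11, E=20, F=11.
Attach a heptagonal bipyramid (V=9, E=21, F=14) along a 3-gon: merge 3 vertices and 3 edges, delete both glued faces → V=17, E=38, F=23.
Check: V − E + F = 17 − 38 + 23 = 2.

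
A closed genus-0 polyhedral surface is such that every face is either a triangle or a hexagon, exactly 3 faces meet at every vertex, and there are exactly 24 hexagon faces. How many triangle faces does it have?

Let x be the number of triangles; then F = 24 + x.
Edge–face incidences: 2E = 6·24 + 3·x = 144 + 3x.
Every vertex has degree 3, so 3V = 2E.
Euler: V − E + F = 2 ⇒ (2E)/3 − E + (24 + x) = 2.
Multiply by 6: 2·(2E) − 3·(2E) + 6·(24 + x) = 12, i.e. 144 + 6x − (144 + 3x) = 12.
Collecting terms: 3x = 12, so x = 4.
Then 2E = 144 + 3·4 = 156, so E = 78, V = 2E/3 = 52, F = 24 + 4 = 28.

4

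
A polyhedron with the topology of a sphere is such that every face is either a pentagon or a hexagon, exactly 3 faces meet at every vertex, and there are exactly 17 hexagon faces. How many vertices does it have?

54

Let x be the number of pentagons; then F = 17 + x.
Edge–face incidences: 2E = 6·17 + 5·x = 102 + 5x.
Every vertex has degree 3, so 3V = 2E.
Euler: V − E + F = 2 ⇒ (2E)/3 − E + (17 + x) = 2.
Multiply by 6: 2·(2E) − 3·(2E) + 6·(17 + x) = 12, i.e. 102 + 6x − (102 + 5x) = 12.
Collecting terms: x = 12.
Then 2E = 102 + 5·12 = 162, so E = 81, V = 2E/3 = 54, F = 17 + 12 = 29.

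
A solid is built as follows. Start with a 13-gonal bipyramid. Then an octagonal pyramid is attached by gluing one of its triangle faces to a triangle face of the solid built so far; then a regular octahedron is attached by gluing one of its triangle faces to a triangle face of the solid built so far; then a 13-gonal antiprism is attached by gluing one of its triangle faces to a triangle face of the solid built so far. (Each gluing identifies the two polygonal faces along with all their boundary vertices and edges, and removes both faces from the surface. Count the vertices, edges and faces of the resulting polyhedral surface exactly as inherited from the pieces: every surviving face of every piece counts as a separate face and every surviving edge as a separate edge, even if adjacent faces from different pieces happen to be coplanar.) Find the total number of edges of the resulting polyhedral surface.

A 13-gonal bipyramid: V=15, E=39, F=26.
Attach an octagonal pyramid (V=9, E=16, F=9) along a 3-gon: merge 3 vertices and 3 edges, delete both glued faces → V=21, E=52, F=33.
Attach a regular octahedron (V=6, E=12, F=8) along a 3-gon: merge 3 vertices and 3 edges, delete both glued faces → V=24, E=61, F=39.
Attach a 13-gonal antiprism (V=26, E=52, F=28) along a 3-gon: merge 3 vertices and 3 edges, delete both glued faces → V=47, E=110, F=65.
Check: V − E + F = 47 − 110 + 65 = 2.

110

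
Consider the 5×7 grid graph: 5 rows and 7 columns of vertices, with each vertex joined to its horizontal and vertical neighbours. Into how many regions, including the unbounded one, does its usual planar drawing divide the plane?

25

The grid has V = 5·7 = 35 vertices and E = 5·6 + 7·4 = 58 edges.
F = 2 − V + E = 2 − 35 + 58 = 25.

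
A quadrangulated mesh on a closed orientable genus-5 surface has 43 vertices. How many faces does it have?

51

χ = 2 − 2·5 = -8, and every face is a square so 4F = 2E.
V − E + F = -8 with E = 4F/2 gives 43 − (4/2 − 1)·F = -8, so F = 51 and E = 102.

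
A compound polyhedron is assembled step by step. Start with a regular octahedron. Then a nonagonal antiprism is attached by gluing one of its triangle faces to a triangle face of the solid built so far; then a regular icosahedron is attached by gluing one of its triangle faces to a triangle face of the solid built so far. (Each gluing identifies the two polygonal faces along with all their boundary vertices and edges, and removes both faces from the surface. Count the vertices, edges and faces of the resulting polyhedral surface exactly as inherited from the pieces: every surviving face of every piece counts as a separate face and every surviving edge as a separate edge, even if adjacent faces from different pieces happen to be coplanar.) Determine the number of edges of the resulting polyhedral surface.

A regular octahedron: V=6, E=12, F=8.
Attach a nonagonal antiprism (V=18, E=36, F=20) along a 3-gon: merge 3 vertices and 3 edges, delete both glued faces → V=21, E=45, F=26.
Attach a regular icosahedron (V=12, E=30, F=20) along a 3-gon: merge 3 vertices and 3 edges, delete both glued faces → V=30, E=72, F=44.
Check: V − E + F = 30 − 72 + 44 = 2.

72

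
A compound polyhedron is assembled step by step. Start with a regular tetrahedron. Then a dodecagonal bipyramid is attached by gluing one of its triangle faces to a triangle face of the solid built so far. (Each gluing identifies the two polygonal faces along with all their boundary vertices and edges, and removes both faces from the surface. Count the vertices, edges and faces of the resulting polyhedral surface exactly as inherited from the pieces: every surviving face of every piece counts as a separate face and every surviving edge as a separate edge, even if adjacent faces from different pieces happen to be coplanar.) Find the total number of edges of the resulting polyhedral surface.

39

A regular tetrahedron: V=4, E=6, F=4.
Attach a dodecagonal bipyramid (V=14, E=36, F=24) along a 3-gon: merge 3 vertices and 3 edges, delete both glued faces → V=15, E=39, F=26.
Check: V − E + F = 15 − 39 + 26 = 2.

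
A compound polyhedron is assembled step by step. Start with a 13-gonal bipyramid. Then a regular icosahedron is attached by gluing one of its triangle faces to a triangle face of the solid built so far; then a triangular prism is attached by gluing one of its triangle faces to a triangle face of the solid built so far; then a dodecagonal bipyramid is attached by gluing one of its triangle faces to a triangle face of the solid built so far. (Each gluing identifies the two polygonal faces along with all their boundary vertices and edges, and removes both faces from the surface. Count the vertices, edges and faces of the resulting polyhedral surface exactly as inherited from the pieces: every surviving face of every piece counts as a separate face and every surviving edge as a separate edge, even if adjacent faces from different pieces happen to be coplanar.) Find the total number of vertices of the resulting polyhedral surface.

A 13-gonal bipyramid: V=15, E=39, F=26.
Attach a regular icosahedron (V=12, E=30, F=20) along a 3-gon: merge 3 vertices and 3 edges, delete both glued faces → V=24, E=66, F=44.
Attach a triangular prism (V=6, E=9, F=5) along a 3-gon: merge 3 vertices and 3 edges, delete both glued faces → V=27, E=72, F=47.
Attach a dodecagonal bipyramid (V=14, E=36, F=24) along a 3-gon: merge 3 vertices and 3 edges, delete both glued faces → V=38, E=105, F=69.
Check: V − E + F = 38 − 105 + 69 = 2.

38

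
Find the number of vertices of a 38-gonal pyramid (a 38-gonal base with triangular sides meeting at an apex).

A pyramid on an n-gon base has one n-gon and n triangles: V = 38 + 1 = 39, E = 2·38 = 76, F = 38 + 1 = 39.

39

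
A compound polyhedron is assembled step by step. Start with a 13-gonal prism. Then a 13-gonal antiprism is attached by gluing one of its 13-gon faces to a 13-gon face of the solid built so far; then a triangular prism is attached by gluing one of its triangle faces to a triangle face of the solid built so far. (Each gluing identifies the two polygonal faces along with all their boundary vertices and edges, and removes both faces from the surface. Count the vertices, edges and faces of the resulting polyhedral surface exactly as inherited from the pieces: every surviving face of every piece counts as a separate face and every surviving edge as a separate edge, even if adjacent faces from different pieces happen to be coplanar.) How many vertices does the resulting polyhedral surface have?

42

A 13-gonal prism: V=26, E=39, F=15.
Attach a 13-gonal antiprism (V=26, E=52, F=28) along a 13-gon: merge 13 vertices and 13 edges, delete both glued faces → V=39, E=78, F=41.
Attach a triangular prism (V=6, E=9, F=5) along a 3-gon: merge 3 vertices and 3 edges, delete both glued faces → V=42, E=84, F=44.
Check: V − E + F = 42 − 84 + 44 = 2.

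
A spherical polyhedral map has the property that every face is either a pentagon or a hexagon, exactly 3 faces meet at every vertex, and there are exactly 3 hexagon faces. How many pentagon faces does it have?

12

Let x be the number of pentagons; then F = 3 + x.
Edge–face incidences: 2E = 6·3 + 5·x = 18 + 5x.
Every vertex has degree 3, so 3V = 2E.
Euler: V − E + F = 2 ⇒ (2E)/3 − E + (3 + x) = 2.
Multiply by 6: 2·(2E) − 3·(2E) + 6·(3 + x) = 12, i.e. 18 + 6x − (18 + 5x) = 12.
Collecting terms: x = 12.
Then 2E = 18 + 5·12 = 78, so E = 39, V = 2E/3 = 26, F = 3 + 12 = 15.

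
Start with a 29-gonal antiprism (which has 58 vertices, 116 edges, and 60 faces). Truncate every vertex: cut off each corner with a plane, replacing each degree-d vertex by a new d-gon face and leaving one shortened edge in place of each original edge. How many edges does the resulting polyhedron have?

348

Truncation replaces each original edge-end by a new vertex, so V′ = 2E = 232.
Each original edge survives, and each old vertex of degree d contributes d new edges; summing degrees gives Σd = 2E, so E′ = E + 2E = 3E = 348.
Each original face survives and each original vertex becomes one new face: F′ = F + V = 118.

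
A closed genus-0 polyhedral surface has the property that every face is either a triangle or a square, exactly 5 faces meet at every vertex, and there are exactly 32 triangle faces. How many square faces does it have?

Let x be the number of squares; then F = 32 + x.
Edge–face incidences: 2E = 3·32 + 4·x = 96 + 4x.
Every vertex has degree 5, so 5V = 2E.
Euler: V − E + F = 2 ⇒ (2E)/5 − E + (32 + x) = 2.
Multiply by 10: 2·(2E) − 5·(2E) + 10·(32 + x) = 20, i.e. 320 + 10x − 3·(96 + 4x) = 20.
Collecting terms: −2x + 32 = 20, so −2x = −12, so x = 6.
Then 2E = 96 + 4·6 = 120, so E = 60, V = 2E/5 = 24, F = 32 + 6 = 38.

6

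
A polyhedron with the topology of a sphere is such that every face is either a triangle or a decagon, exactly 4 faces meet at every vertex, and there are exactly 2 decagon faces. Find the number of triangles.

Let x be the number of triangles; then F = 2 + x.
Edge–face incidences: 2E = 10·2 + 3·x = 20 + 3x.
Every vertex has degree 4, so 4V = 2E.
Euler: V − E + F = 2 ⇒ (2E)/4 − E + (2 + x) = 2.
Multiply by 8: 2·(2E) − 4·(2E) + 8·(2 + x) = 16, i.e. 16 + 8x − 2·(20 + 3x) = 16.
Collecting terms: 2x − 24 = 16, so 2x = 40, so x = 20.
Then 2E = 20 + 3·20 = 80, so E = 40, V = 2E/4 = 20, F = 2 + 20 = 22.

20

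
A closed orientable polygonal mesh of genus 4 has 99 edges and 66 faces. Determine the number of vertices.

27

For a closed orientable surface of genus 4, χ = 2 − 2·4 = -6.
V = -6 + E − F = -6 + 99 − 66 = 27.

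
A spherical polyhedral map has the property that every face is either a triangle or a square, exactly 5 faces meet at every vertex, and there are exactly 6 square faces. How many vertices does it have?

Let x be the number of triangles; then F = 6 + x.
Edge–face incidences: 2E = 4·6 + 3·x = 24 + 3x.
Every vertex has degree 5, so 5V = 2E.
Euler: V − E + F = 2 ⇒ (2E)/5 − E + (6 + x) = 2.
Multiply by 10: 2·(2E) − 5·(2E) + 10·(6 + x) = 20, i.e. 60 + 10x − 3·(24 + 3x) = 20.
Collecting terms: x − 12 = 20, so x = 32.
Then 2E = 24 + 3·32 = 120, so E = 60, V = 2E/5 = 24, F = 6 + 32 = 38.

24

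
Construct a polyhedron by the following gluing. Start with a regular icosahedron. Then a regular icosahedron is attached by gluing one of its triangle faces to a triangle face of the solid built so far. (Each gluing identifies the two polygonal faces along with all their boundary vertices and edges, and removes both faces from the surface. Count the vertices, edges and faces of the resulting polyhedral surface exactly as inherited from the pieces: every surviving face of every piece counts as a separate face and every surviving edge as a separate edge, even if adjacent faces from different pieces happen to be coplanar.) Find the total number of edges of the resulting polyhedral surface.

A regular icosahedron: V=12, E=30, F=20.
Attach a regular icosahedron (V=12, E=30, F=20) along a 3-gon: merge 3 vertices and 3 edges, delete both glued faces → V=21, E=57, F=38.
Check: V − E + F = 21 − 57 + 38 = 2.

57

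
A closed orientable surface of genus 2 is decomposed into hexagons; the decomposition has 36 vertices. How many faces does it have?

χ = 2 − 2·2 = -2, and every face is a hexagon so 6F = 2E.
V − E + F = -2 with E = 6F/2 gives 36 − (6/2 − 1)·F = -2, so F = 19 and E = 57.

19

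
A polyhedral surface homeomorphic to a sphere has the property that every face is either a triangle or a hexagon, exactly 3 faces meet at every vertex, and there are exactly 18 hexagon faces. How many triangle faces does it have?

Let x be the number of triangles; then F = 18 + x.
Edge–face incidences: 2E = 6·18 + 3·x = 108 + 3x.
Every vertex has degree 3, so 3V = 2E.
Euler: V − E + F = 2 ⇒ (2E)/3 − E + (18 + x) = 2.
Multiply by 6: 2·(2E) − 3·(2E) + 6·(18 + x) = 12, i.e. 108 + 6x − (108 + 3x) = 12.
Collecting terms: 3x = 12, so x = 4.
Then 2E = 108 + 3·4 = 120, so E = 60, V = 2E/3 = 40, F = 18 + 4 = 22.

4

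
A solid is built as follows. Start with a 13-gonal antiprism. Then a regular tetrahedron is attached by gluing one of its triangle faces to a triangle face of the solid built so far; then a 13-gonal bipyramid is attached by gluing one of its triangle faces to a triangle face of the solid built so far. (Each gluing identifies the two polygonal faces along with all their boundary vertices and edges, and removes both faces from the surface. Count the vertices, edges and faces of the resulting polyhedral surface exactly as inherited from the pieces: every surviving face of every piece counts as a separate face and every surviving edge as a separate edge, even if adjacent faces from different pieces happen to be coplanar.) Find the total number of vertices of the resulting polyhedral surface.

39

A 13-gonal antiprism: V=26, E=52, F=28.
Attach a regular tetrahedron (V=4, E=6, F=4) along a 3-gon: merge 3 vertices and 3 edges, delete both glued faces → V=27, E=55, F=30.
Attach a 13-gonal bipyramid (V=15, E=39, F=26) along a 3-gon: merge 3 vertices and 3 edges, delete both glued faces → V=39, E=91, F=54.
Check: V − E + F = 39 − 91 + 54 = 2.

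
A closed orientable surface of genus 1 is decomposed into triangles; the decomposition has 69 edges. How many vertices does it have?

χ = 2 − 2·1 = 0, and every face is a triangle so 3F = 2E.
F = 2E/3 = 46. Then V = 0 + E − F = 0 + 69 − 46 = 23.

23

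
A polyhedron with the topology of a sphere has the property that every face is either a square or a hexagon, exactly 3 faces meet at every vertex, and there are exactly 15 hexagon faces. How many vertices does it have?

38

Let x be the number of squares; then F = 15 + x.
Edge–face incidences: 2E = 6·15 + 4·x = 90 + 4x.
Every vertex has degree 3, so 3V = 2E.
Euler: V − E + F = 2 ⇒ (2E)/3 − E + (15 + x) = 2.
Multiply by 6: 2·(2E) − 3·(2E) + 6·(15 + x) = 12, i.e. 90 + 6x − (90 + 4x) = 12.
Collecting terms: 2x = 12, so x = 6.
Then 2E = 90 + 4·6 = 114, so E = 57, V = 2E/3 = 38, F = 15 + 6 = 21.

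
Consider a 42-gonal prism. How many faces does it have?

44

A prism on an n-gon has two n-gon bases and n rectangular sides: V = 2·42 = 84, E = 3·42 = 126, F = 42 + 2 = 44.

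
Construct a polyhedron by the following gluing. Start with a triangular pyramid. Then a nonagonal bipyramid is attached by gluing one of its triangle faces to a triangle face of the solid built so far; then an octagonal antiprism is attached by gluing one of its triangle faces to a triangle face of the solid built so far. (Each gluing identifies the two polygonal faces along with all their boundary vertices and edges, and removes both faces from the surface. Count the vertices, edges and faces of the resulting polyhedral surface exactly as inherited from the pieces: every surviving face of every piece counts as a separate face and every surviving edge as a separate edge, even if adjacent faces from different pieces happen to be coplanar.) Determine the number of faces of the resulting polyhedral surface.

36

A triangular pyramid: V=4, E=6, F=4.
Attach a nonagonal bipyramid (V=11, E=27, F=18) along a 3-gon: merge 3 vertices and 3 edges, delete both glued faces → V=12, E=30, F=20.
Attach an octagonal antiprism (V=16, E=32, F=18) along a 3-gon: merge 3 vertices and 3 edges, delete both glued faces → V=25, E=59, F=36.
Check: V − E + F = 25 − 59 + 36 = 2.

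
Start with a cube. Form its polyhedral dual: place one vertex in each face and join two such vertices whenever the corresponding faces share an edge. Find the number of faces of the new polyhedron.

The base solid has V = 8, E = 12, F = 6.
The dual swaps V and F and preserves E: V′ = F = 6, E′ = E = 12, F′ = V = 8.

8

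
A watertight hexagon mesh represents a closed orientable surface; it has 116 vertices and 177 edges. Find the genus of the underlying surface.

2

Every face is a hexagon and each edge borders two faces, so 6F = 2·177, giving F = 59.
χ = V − E + F = 116 − 177 + 59 = -2.
For a closed orientable surface χ = 2 − 2g, so g = (2 − (-2))/2 = 2.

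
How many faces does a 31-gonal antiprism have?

An antiprism on an n-gon has two n-gon caps and 2n triangles: V = 2·31 = 62, E = 4·31 = 124, F = 2·31 + 2 = 64.

64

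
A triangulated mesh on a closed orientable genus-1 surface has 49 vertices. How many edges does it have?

147

χ = 2 − 2·1 = 0, and every face is a triangle so 3F = 2E.
V − E + F = 0 with E = 3F/2 gives 49 − (3/2 − 1)·F = 0, so F = 98 and E = 147.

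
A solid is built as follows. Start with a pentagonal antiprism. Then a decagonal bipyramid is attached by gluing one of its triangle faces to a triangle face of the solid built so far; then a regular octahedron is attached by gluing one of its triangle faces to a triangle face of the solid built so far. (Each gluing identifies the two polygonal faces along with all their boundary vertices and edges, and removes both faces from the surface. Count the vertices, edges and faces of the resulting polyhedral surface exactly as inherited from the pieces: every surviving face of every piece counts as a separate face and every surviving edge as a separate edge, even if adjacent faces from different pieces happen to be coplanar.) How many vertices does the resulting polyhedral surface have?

22

A pentagonal antiprism: V=10, E=20, F=12.
Attach a decagonal bipyramid (V=12, E=30, F=20) along a 3-gon: merge 3 vertices and 3 edges, delete both glued faces → V=19, E=47, F=30.
Attach a regular octahedron (V=6, E=12, F=8) along a 3-gon: merge 3 vertices and 3 edges, delete both glued faces → V=22, E=56, F=36.
Check: V − E + F = 22 − 56 + 36 = 2.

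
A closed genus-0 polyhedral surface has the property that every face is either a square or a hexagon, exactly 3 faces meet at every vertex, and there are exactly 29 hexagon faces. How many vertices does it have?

66

Let x be the number of squares; then F = 29 + x.
Edge–face incidences: 2E = 6·29 + 4·x = 174 + 4x.
Every vertex has degree 3, so 3V = 2E.
Euler: V − E + F = 2 ⇒ (2E)/3 − E + (29 + x) = 2.
Multiply by 6: 2·(2E) − 3·(2E) + 6·(29 + x) = 12, i.e. 174 + 6x − (174 + 4x) = 12.
Collecting terms: 2x = 12, so x = 6.
Then 2E = 174 + 4·6 = 198, so E = 99, V = 2E/3 = 66, F = 29 + 6 = 35.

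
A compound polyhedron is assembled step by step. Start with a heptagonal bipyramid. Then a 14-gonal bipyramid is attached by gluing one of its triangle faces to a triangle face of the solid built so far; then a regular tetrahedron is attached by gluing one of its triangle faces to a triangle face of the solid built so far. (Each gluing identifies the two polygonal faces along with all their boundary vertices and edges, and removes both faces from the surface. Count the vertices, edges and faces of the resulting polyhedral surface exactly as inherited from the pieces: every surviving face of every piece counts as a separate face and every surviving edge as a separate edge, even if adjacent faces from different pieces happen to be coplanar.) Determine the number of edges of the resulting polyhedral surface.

A heptagonal bipyramid: V=9, E=21, F=14.
Attach a 14-gonal bipyramid (V=16, E=42, F=28) along a 3-gon: merge 3 vertices and 3 edges, delete both glued faces → V=22, E=60, F=40.
Attach a regular tetrahedron (V=4, E=6, F=4) along a 3-gon: merge 3 vertices and 3 edges, delete both glued faces → V=23, E=63, F=42.
Check: V − E + F = 23 − 63 + 42 = 2.

63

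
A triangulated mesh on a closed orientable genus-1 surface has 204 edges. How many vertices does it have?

χ = 2 − 2·1 = 0, and every face is a triangle so 3F = 2E.
F = 2E/3 = 136. Then V = 0 + E − F = 0 + 204 − 136 = 68.

68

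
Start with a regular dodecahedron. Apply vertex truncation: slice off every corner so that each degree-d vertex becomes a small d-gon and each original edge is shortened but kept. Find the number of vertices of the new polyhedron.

The base solid has V = 20, E = 30, F = 12.
Truncation replaces each original edge-end by a new vertex, so V′ = 2E = 60.
Each original edge survives, and each old vertex of degree d contributes d new edges; summing degrees gives Σd = 2E, so E′ = E + 2E = 3E = 90.
Each original face survives and each original vertex becomes one new face: F′ = F + V = 32.

60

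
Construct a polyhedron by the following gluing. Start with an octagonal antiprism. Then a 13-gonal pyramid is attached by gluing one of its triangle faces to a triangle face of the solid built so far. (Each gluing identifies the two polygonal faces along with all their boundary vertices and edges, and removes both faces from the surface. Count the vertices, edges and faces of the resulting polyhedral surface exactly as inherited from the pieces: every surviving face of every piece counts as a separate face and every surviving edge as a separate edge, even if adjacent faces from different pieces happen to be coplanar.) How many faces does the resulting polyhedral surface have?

An octagonal antiprism: V=16, E=32, F=18.
Attach a 13-gonal pyramid (V=14, E=26, F=14) along a 3-gon: merge 3 vertices and 3 edges, delete both glued faces → V=27, E=55, F=30.
Check: V − E + F = 27 − 55 + 30 = 2.

30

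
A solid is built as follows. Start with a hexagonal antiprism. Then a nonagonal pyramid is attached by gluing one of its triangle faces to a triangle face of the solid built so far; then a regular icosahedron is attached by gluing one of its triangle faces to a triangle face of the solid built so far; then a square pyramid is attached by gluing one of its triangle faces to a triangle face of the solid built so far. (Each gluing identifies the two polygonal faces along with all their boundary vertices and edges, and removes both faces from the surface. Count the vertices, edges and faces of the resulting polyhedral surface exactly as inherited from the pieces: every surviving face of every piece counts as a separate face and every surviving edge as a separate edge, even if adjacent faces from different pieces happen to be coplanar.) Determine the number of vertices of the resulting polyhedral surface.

A hexagonal antiprism: V=12, E=24, F=14.
Attach a nonagonal pyramid (V=10, E=18, F=10) along a 3-gon: merge 3 vertices and 3 edges, delete both glued faces → V=19, E=39, F=22.
Attach a regular icosahedron (V=12, E=30, F=20) along a 3-gon: merge 3 vertices and 3 edges, delete both glued faces → V=28, E=66, F=40.
Attach a square pyramid (V=5, E=8, F=5) along a 3-gon: merge 3 vertices and 3 edges, delete both glued faces → V=30, E=71, F=43.
Check: V − E + F = 30 − 71 + 43 = 2.

30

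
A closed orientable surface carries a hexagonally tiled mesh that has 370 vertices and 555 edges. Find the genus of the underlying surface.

1

Every face is a hexagon and each edge borders two faces, so 6F = 2·555, giving F = 185.
χ = V − E + F = 370 − 555 + 185 = 0.
For a closed orientable surface χ = 2 − 2g, so g = (2 − (0))/2 = 1.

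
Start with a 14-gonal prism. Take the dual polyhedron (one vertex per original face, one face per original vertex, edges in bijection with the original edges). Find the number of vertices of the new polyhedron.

16

The base solid has V = 28, E = 42, F = 16.
The dual swaps V and F and preserves E: V′ = F = 16, E′ = E = 42, F′ = V = 28.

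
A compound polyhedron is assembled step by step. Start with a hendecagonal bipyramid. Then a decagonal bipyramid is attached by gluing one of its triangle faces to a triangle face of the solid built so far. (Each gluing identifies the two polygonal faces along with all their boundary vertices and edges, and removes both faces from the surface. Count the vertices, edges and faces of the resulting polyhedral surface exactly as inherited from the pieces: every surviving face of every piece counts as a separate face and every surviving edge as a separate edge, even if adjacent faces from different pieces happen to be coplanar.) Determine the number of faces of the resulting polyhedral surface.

40

A hendecagonal bipyramid: V=13, E=33, F=22.
Attach a decagonal bipyramid (V=12, E=30, F=20) along a 3-gon: merge 3 vertices and 3 edges, delete both glued faces → V=22, E=60, F=40.
Check: V − E + F = 22 − 60 + 40 = 2.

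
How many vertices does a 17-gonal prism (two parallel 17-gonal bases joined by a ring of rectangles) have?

34

A prism on an n-gon has two n-gon bases and n rectangular sides: V = 2·17 = 34, E = 3·17 = 51, F = 17 + 2 = 19.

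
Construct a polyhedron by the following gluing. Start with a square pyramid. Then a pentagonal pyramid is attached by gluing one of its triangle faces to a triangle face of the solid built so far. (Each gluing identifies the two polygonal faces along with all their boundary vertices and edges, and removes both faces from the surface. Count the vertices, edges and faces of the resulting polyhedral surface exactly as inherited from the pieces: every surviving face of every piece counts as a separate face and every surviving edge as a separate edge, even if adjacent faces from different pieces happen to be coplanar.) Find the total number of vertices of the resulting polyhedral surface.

8

A square pyramid: V=5, E=8, F=5.
Attach a pentagonal pyramid (V=6, E=10, F=6) along a 3-gon: merge 3 vertices and 3 edges, delete both glued faces → V=8, E=15, F=9.
Check: V − E + F = 8 − 15 + 9 = 2.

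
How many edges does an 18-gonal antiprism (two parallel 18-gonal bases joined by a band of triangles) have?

An antiprism on an n-gon has two n-gon caps and 2n triangles: V = 2·18 = 36, E = 4·18 = 72, F = 2·18 + 2 = 38.

72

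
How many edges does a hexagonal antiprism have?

An antiprism on an n-gon has two n-gon caps and 2n triangles: V = 2·6 = 12, E = 4·6 = 24, F = 2·6 + 2 = 14.

24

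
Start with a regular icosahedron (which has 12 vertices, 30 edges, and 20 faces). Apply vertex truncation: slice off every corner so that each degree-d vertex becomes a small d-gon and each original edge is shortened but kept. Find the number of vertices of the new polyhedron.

Truncation replaces each original edge-end by a new vertex, so V′ = 2E = 60.
Each original edge survives, and each old vertex of degree d contributes d new edges; summing degrees gives Σd = 2E, so E′ = E + 2E = 3E = 90.
Each original face survives and each original vertex becomes one new face: F′ = F + V = 32.

60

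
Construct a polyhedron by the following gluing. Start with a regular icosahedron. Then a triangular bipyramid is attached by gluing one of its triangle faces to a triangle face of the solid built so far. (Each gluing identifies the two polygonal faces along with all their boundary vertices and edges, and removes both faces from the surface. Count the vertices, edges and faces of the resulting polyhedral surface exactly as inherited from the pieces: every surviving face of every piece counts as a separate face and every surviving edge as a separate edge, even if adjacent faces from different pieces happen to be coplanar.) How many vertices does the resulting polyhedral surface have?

14

A regular icosahedron: V=12, E=30, F=20.
Attach a triangular bipyramid (V=5, E=9, F=6) along a 3-gon: merge 3 vertices and 3 edges, delete both glued faces → V=14, E=36, F=24.
Check: V − E + F = 14 − 36 + 24 = 2.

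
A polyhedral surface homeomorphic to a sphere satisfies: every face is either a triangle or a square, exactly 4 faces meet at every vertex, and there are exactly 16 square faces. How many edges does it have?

Let x be the number of triangles; then F = 16 + x.
Edge–face incidences: 2E = 4·16 + 3·x = 64 + 3x.
Every vertex has degree 4, so 4V = 2E.
Euler: V − E + F = 2 ⇒ (2E)/4 − E + (16 + x) = 2.
Multiply by 8: 2·(2E) − 4·(2E) + 8·(16 + x) = 16, i.e. 128 + 8x − 2·(64 + 3x) = 16.
Collecting terms: 2x = 16, so x = 8.
Then 2E = 64 + 3·8 = 88, so E = 44, V = 2E/4 = 22, F = 16 + 8 = 24.

44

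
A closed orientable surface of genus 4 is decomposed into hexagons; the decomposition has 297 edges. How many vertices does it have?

192

χ = 2 − 2·4 = -6, and every face is a hexagon so 6F = 2E.
F = 2E/6 = 99. Then V = -6 + E − F = -6 + 297 − 99 = 192.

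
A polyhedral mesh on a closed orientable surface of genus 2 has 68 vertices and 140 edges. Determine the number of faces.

For a closed orientable surface of genus 2, χ = 2 − 2·2 = -2.
F = -2 − V + E = -2 − 68 + 140 = 70.

70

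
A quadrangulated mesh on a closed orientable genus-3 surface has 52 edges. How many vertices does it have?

χ = 2 − 2·3 = -4, and every face is a square so 4F = 2E.
F = 2E/4 = 26. Then V = -4 + E − F = -4 + 52 − 26 = 22.

22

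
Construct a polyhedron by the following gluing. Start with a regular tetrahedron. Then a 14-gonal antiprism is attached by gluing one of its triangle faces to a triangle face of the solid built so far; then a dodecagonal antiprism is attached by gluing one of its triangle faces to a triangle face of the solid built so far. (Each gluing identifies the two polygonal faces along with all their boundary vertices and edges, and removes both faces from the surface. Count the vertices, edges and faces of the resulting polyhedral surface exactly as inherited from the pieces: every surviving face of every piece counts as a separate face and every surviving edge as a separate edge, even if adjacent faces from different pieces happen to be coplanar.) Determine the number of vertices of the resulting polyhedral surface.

50

A regular tetrahedron: V=4, E=6, F=4.
Attach a 14-gonal antiprism (V=28, E=56, F=30) along a 3-gon: merge 3 vertices and 3 edges, delete both glued faces → V=29, E=59, F=32.
Attach a dodecagonal antiprism (V=24, E=48, F=26) along a 3-gon: merge 3 vertices and 3 edges, delete both glued faces → V=50, E=104, F=56.
Check: V − E + F = 50 − 104 + 56 = 2.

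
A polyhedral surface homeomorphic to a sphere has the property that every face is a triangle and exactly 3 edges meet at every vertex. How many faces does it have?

4

Each face has 3 edges and each edge borders two faces, so 2E = 3F.
Each vertex has degree 3, so 3V = 2E and hence V = 3F/3.
Euler: V − E + F = 2 ⇒ (3F/3) − (3F/2) + F = 2.
Multiply by 6: (6 − 9 + 6)F = 12, i.e. 3F = 12.
So F = 4, E = 3·4/2 = 6, V = 3·4/3 = 4.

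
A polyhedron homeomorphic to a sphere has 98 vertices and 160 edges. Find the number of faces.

64

Here V − E + F = 2.
F = 2 − V + E = 2 − 98 + 160 = 64.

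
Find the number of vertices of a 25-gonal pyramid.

26

A pyramid on an n-gon base has one n-gon and n triangles: V = 25 + 1 = 26, E = 2·25 = 50, F = 25 + 1 = 26.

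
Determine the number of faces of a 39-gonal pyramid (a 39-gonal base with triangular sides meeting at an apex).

A pyramid on an n-gon base has one n-gon and n triangles: V = 39 + 1 = 40, E = 2·39 = 78, F = 39 + 1 = 40.
Check: V − E + F = 40 − 78 + 40 = 2.

40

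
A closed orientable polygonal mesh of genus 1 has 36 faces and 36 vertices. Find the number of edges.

For a closed orientable surface of genus 1, χ = 2 − 2·1 = 0.
E = V + F − (0) = 36 + 36 − (0) = 72.

72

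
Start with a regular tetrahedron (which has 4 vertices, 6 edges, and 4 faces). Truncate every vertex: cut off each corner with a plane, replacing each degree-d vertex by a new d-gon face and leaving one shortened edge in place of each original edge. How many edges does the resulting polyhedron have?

18

Truncation replaces each original edge-end by a new vertex, so V′ = 2E = 12.
Each original edge survives, and each old vertex of degree d contributes d new edges; summing degrees gives Σd = 2E, so E′ = E + 2E = 3E = 18.
Each original face survives and each original vertex becomes one new face: F′ = F + V = 8.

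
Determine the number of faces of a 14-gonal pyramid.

15

A pyramid on an n-gon base has one n-gon and n triangles: V = 14 + 1 = 15, E = 2·14 = 28, F = 14 + 1 = 15.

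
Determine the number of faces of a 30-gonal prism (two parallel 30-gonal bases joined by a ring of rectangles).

32

A prism on an n-gon has two n-gon bases and n rectangular sides: V = 2·30 = 60, E = 3·30 = 90, F = 30 + 2 = 32.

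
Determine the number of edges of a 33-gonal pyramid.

66

A pyramid on an n-gon base has one n-gon and n triangles: V = 33 + 1 = 34, E = 2·33 = 66, F = 33 + 1 = 34.
Check: V − E + F = 34 − 66 + 34 = 2.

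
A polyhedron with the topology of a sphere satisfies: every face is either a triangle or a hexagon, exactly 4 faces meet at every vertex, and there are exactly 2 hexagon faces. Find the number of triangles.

12

Let x be the number of triangles; then F = 2 + x.
Edge–face incidences: 2E = 6·2 + 3·x = 12 + 3x.
Every vertex has degree 4, so 4V = 2E.
Euler: V − E + F = 2 ⇒ (2E)/4 − E + (2 + x) = 2.
Multiply by 8: 2·(2E) − 4·(2E) + 8·(2 + x) = 16, i.e. 16 + 8x − 2·(12 + 3x) = 16.
Collecting terms: 2x − 8 = 16, so 2x = 24, so x = 12.
Then 2E = 12 + 3·12 = 48, so E = 24, V = 2E/4 = 12, F = 2 + 12 = 14.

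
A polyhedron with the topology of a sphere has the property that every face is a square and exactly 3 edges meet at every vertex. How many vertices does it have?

Each face has 4 edges and each edge borders two faces, so 2E = 4F.
Each vertex has degree 3, so 3V = 2E and hence V = 4F/3.
Euler: V − E + F = 2 ⇒ (4F/3) − (4F/2) + F = 2.
Multiply by 6: (8 − 12 + 6)F = 12, i.e. 2F = 12.
So F = 6, E = 4·6/2 = 12, V = 4·6/3 = 8.

8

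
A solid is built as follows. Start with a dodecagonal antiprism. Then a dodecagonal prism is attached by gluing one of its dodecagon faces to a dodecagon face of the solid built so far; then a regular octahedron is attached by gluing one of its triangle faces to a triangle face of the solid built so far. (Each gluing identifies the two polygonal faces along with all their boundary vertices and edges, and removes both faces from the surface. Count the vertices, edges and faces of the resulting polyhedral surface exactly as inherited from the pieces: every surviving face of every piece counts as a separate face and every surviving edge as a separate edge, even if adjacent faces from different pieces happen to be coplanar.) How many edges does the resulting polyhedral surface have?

81

A dodecagonal antiprism: V=24, E=48, F=26.
Attach a dodecagonal prism (V=24, E=36, F=14) along a 12-gon: merge 12 vertices and 12 edges, delete both glued faces → V=36, E=72, F=38.
Attach a regular octahedron (V=6, E=12, F=8) along a 3-gon: merge 3 vertices and 3 edges, delete both glued faces → V=39, E=81, F=44.
Check: V − E + F = 39 − 81 + 44 = 2.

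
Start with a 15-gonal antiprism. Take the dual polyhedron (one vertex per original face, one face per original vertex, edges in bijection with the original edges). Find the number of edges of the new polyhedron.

60

The base solid has V = 30, E = 60, F = 32.
The dual swaps V and F and preserves E: V′ = F = 32, E′ = E = 60, F′ = V = 30.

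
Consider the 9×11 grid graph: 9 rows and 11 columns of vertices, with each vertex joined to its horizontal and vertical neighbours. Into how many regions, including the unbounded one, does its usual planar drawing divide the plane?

81

The grid has V = 9·11 = 99 vertices and E = 9·10 + 11·8 = 178 edges.
F = 2 − V + E = 2 − 99 + 178 = 81.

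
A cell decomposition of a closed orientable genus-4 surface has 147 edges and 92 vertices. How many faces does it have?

For a closed orientable surface of genus 4, χ = 2 − 2·4 = -6.
F = -6 − V + E = -6 − 92 + 147 = 49.

49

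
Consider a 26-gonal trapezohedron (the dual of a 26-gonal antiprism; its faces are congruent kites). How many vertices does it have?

The n-trapezohedron (dual of the n-antiprism) has V = 2·26 + 2 = 54, E = 4·26 = 104, F = 2·26 = 52.
Check: V − E + F = 54 − 104 + 52 = 2.

54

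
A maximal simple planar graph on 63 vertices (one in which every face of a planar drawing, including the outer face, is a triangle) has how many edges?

In a plane triangulation 3F = 2E and V − E + F = 2, so E = 3V − 6 = 3·63 − 6 = 183.

183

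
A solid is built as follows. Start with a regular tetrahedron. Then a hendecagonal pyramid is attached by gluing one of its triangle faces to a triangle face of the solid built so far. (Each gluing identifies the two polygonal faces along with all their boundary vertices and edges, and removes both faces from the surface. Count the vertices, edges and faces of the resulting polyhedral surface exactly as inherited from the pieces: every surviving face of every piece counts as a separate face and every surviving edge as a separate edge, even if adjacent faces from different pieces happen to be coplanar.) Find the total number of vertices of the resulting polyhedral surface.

A regular tetrahedron: V=4, E=6, F=4.
Attach a hendecagonal pyramid (V=12, E=22, F=12) along a 3-gon: merge 3 vertices and 3 edges, delete both glued faces → V=13, E=25, F=14.
Check: V − E + F = 13 − 25 + 14 = 2.

13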